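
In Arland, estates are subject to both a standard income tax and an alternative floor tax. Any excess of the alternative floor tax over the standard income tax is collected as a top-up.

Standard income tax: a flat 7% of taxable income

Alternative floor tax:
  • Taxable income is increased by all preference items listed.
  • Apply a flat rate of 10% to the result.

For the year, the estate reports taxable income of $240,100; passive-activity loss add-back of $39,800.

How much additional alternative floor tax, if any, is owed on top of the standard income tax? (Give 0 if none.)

$11,183

Alternative floor tax:
  Adjusted income: $240,100 + $39,800 = $279,900
  $279,900 × 10% = $27,990

Standard income tax:
  $240,100 × 7% = $16,807

Excess of alternative floor tax over standard income tax: $27,990 − $16,807 = $11,183.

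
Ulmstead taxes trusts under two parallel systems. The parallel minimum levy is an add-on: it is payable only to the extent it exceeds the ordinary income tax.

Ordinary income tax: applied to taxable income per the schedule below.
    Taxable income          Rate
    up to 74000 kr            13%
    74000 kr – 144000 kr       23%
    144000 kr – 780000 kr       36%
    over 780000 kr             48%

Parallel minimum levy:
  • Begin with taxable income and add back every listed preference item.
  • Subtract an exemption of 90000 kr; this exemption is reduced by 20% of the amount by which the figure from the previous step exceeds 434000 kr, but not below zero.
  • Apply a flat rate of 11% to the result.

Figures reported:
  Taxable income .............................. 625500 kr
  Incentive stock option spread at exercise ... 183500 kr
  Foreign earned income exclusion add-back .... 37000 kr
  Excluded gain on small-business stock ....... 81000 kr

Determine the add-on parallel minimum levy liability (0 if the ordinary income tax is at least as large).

0 kr

Parallel minimum levy:
  Adjusted income: 625500 kr + 183500 kr + 37000 kr + 81000 kr = 927000 kr
  Exemption: 20% × (927000 kr − 434000 kr) = 98600 kr ≥ 90000 kr, so the exemption is fully phased out
  Base: 927000 kr − 0 kr = 927000 kr
  927000 kr × 11% = 101970 kr

Ordinary income tax:
  74000 kr × 13% = 9620 kr
  70000 kr × 23% = 16100 kr
  481500 kr × 36% = 173340 kr
  → 199060 kr

101970 kr ≤ 199060 kr, so no add-on is due.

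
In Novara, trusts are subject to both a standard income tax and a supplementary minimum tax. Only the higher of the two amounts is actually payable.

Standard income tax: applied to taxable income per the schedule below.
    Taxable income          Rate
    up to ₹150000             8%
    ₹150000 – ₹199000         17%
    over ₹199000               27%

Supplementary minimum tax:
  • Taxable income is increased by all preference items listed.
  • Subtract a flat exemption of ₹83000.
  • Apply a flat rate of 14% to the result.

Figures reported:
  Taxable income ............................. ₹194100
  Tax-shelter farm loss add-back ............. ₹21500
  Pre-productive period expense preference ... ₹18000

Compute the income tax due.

₹21084

Standard income tax:
  ₹150000 × 8% = ₹12000
  ₹44100 × 17% = ₹7497
  → ₹19497

Supplementary minimum tax:
  Adjusted income: ₹194100 + ₹21500 + ₹18000 = ₹233600
  Less exemption ₹83000 → base ₹150600
  ₹150600 × 14% = ₹21084

₹21084 > ₹19497, so the supplementary minimum tax is the binding amount.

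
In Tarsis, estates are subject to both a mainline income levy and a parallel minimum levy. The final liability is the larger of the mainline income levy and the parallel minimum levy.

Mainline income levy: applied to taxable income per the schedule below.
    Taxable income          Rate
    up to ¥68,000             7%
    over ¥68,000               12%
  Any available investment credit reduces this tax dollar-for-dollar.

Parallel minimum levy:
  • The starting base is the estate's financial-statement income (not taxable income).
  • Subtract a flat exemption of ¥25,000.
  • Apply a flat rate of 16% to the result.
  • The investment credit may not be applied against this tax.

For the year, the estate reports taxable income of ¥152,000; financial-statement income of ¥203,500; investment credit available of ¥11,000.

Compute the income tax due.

Parallel minimum levy:
  Base (financial-statement income): ¥203,500
  Less exemption ¥25,000 → base ¥178,500
  ¥178,500 × 16% = ¥28,560

Mainline income levy:
  ¥68,000 × 7% = ¥4,760
  ¥84,000 × 12% = ¥10,080
  → ¥14,840
  Less investment credit ¥11,000 → ¥3,840

¥28,560 > ¥3,840, so the parallel minimum levy is the binding amount.

¥28,560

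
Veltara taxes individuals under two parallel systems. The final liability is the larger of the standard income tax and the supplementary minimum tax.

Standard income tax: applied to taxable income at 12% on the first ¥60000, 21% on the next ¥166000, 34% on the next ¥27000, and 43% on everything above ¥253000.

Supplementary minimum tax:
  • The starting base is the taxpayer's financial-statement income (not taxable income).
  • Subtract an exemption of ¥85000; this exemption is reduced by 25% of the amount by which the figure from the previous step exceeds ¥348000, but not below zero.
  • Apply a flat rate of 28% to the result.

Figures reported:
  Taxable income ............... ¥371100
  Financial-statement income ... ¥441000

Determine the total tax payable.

¥106190

Supplementary minimum tax:
  Base (financial-statement income): ¥441000
  Exemption: ¥85000 − 25% × (¥441000 − ¥348000) = ¥85000 − ¥23250 = ¥61750
  Base: ¥441000 − ¥61750 = ¥379250
  ¥379250 × 28% = ¥106190

Standard income tax:
  ¥60000 × 12% = ¥7200
  ¥166000 × 21% = ¥34860
  ¥27000 × 34% = ¥9180
  ¥118100 × 43% = ¥50783
  → ¥102023

¥106190 > ¥102023, so the supplementary minimum tax is the binding amount.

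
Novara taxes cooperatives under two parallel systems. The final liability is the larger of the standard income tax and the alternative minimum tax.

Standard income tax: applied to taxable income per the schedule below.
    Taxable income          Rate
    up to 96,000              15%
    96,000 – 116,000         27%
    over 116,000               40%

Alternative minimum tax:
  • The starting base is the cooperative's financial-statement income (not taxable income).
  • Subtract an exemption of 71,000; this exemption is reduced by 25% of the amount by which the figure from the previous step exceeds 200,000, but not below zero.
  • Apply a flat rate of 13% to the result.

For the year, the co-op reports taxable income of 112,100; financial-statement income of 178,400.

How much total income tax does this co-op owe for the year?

18,747

Alternative minimum tax:
  Base (financial-statement income): 178,400
  Exemption: 178,400 ≤ 200,000, so full 71,000 applies
  Base: 178,400 − 71,000 = 107,400
  107,400 × 13% = 13,962

Standard income tax:
  96,000 × 15% = 14,400
  16,100 × 27% = 4,347
  → 18,747

18,747 > 13,962, so the standard income tax governs.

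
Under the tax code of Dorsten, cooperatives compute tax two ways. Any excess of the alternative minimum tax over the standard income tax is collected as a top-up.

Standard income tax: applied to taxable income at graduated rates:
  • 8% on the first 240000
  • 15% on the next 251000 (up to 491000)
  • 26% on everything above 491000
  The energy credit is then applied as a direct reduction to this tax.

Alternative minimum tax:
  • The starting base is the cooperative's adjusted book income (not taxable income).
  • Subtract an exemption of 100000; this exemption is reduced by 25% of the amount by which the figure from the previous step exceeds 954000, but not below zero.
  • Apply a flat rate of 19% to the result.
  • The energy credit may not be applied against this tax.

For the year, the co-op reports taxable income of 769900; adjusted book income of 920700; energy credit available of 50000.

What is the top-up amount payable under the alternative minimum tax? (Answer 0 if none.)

76569

Standard income tax:
  240000 × 8% = 19200
  251000 × 15% = 37650
  278900 × 26% = 72514
  → 129364
  Less energy credit 50000 → 79364

Alternative minimum tax:
  Base (adjusted book income): 920700
  Exemption: 920700 ≤ 954000, so full 100000 applies
  Base: 920700 − 100000 = 820700
  820700 × 19% = 155933

Excess of alternative minimum tax over standard income tax: 155933 − 79364 = 76569.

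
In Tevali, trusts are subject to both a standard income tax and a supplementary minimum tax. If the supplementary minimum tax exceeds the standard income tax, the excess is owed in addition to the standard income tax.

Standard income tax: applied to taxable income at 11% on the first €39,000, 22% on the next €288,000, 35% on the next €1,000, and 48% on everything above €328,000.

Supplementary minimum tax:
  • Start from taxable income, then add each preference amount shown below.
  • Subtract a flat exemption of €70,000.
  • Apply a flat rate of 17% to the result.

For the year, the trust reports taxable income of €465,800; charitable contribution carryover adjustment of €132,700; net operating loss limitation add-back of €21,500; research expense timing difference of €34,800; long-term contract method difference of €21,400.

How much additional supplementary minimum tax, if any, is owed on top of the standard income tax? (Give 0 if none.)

€0

Standard income tax:
  €39,000 × 11% = €4,290
  €288,000 × 22% = €63,360
  €1,000 × 35% = €350
  €137,800 × 48% = €66,144
  → €134,144

Supplementary minimum tax:
  Adjusted income: €465,800 + €132,700 + €21,500 + €34,800 + €21,400 = €676,200
  Less exemption €70,000 → base €606,200
  €606,200 × 17% = €103,054

€103,054 ≤ €134,144, so no add-on is due.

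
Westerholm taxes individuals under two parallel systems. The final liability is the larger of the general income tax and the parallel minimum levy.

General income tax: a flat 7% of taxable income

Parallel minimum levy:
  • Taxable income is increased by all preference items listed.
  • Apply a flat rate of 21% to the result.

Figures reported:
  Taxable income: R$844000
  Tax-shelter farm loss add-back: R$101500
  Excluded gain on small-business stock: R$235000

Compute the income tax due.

General income tax:
  R$844000 × 7% = R$59080

Parallel minimum levy:
  Adjusted income: R$844000 + R$101500 + R$235000 = R$1180500
  R$1180500 × 21% = R$247905

R$247905 > R$59080, so the parallel minimum levy is the binding amount.

R$247905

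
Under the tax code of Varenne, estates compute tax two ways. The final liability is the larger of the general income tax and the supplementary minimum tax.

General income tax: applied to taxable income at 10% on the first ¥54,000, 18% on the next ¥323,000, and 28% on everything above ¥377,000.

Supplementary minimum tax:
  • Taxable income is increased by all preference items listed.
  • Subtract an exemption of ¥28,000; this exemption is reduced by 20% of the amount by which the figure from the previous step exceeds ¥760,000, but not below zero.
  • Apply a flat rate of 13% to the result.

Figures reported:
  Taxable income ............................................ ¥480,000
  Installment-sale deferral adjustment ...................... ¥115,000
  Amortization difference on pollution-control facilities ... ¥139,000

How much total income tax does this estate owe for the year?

General income tax:
  ¥54,000 × 10% = ¥5,400
  ¥323,000 × 18% = ¥58,140
  ¥103,000 × 28% = ¥28,840
  → ¥92,380

Supplementary minimum tax:
  Adjusted income: ¥480,000 + ¥115,000 + ¥139,000 = ¥734,000
  Exemption: ¥734,000 ≤ ¥760,000, so full ¥28,000 applies
  Base: ¥734,000 − ¥28,000 = ¥706,000
  ¥706,000 × 13% = ¥91,780

¥92,380 > ¥91,780, so the general income tax governs.

¥92,380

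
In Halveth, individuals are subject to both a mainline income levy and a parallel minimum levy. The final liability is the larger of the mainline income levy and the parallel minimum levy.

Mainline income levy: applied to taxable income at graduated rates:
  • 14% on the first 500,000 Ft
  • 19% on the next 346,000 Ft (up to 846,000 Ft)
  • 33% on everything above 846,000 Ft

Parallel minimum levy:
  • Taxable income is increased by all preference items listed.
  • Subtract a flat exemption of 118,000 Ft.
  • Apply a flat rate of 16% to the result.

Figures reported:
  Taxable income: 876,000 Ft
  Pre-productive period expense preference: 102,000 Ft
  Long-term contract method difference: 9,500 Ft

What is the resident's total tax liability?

Parallel minimum levy:
  Adjusted income: 876,000 Ft + 102,000 Ft + 9,500 Ft = 987,500 Ft
  Less exemption 118,000 Ft → base 869,500 Ft
  869,500 Ft × 16% = 139,120 Ft

Mainline income levy:
  500,000 Ft × 14% = 70,000 Ft
  346,000 Ft × 19% = 65,740 Ft
  30,000 Ft × 33% = 9,900 Ft
  → 145,640 Ft

145,640 Ft > 139,120 Ft, so the mainline income levy governs.

145,640 Ft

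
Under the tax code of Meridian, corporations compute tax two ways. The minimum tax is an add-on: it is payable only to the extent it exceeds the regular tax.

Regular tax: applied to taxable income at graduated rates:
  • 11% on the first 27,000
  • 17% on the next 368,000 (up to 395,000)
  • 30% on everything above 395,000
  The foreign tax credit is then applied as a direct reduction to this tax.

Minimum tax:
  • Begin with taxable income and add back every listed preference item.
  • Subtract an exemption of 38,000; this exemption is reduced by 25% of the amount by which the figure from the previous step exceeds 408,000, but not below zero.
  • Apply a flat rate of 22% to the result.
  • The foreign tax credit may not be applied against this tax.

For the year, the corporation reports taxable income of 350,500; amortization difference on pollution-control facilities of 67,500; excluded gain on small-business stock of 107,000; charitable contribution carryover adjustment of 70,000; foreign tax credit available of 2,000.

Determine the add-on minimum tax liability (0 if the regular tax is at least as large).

74,935

Minimum tax:
  Adjusted income: 350,500 + 67,500 + 107,000 + 70,000 = 595,000
  Exemption: 25% × (595,000 − 408,000) = 46,750 ≥ 38,000, so the exemption is fully phased out
  Base: 595,000 − 0 = 595,000
  595,000 × 22% = 130,900

Regular tax:
  27,000 × 11% = 2,970
  323,500 × 17% = 54,995
  → 57,965
  Less foreign tax credit 2,000 → 55,965

Excess of minimum tax over regular tax: 130,900 − 55,965 = 74,935.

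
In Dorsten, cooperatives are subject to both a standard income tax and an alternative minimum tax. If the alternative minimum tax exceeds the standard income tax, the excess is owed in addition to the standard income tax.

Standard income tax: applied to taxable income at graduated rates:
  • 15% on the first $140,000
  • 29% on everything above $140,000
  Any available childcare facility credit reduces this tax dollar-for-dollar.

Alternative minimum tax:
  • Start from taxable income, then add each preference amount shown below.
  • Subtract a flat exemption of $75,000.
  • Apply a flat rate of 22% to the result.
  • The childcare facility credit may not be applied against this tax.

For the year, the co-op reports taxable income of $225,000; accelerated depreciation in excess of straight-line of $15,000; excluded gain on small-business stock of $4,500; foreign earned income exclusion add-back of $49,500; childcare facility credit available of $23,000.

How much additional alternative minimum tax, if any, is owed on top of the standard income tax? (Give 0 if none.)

Standard income tax:
  $140,000 × 15% = $21,000
  $85,000 × 29% = $24,650
  → $45,650
  Less childcare facility credit $23,000 → $22,650

Alternative minimum tax:
  Adjusted income: $225,000 + $15,000 + $4,500 + $49,500 = $294,000
  Less exemption $75,000 → base $219,000
  $219,000 × 22% = $48,180

Excess of alternative minimum tax over standard income tax: $48,180 − $22,650 = $25,530.

$25,530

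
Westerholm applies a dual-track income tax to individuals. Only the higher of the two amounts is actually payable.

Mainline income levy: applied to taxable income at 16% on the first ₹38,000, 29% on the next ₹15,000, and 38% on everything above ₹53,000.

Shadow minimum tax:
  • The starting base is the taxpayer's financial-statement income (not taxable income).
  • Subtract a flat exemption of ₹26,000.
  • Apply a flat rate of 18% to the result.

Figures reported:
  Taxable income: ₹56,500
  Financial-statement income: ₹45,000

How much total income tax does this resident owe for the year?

Mainline income levy:
  ₹38,000 × 16% = ₹6,080
  ₹15,000 × 29% = ₹4,350
  ₹3,500 × 38% = ₹1,330
  → ₹11,760

Shadow minimum tax:
  Base (financial-statement income): ₹45,000
  Less exemption ₹26,000 → base ₹19,000
  ₹19,000 × 18% = ₹3,420

₹11,760 > ₹3,420, so the mainline income levy governs.

₹11,760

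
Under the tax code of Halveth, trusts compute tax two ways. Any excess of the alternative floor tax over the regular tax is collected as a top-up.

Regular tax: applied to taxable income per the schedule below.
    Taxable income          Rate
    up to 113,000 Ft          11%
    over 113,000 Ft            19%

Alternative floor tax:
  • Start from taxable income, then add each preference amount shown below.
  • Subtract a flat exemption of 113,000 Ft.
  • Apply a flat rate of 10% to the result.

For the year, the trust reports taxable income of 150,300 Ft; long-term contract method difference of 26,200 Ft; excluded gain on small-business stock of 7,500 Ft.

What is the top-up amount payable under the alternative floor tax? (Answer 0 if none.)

Alternative floor tax:
  Adjusted income: 150,300 Ft + 26,200 Ft + 7,500 Ft = 184,000 Ft
  Less exemption 113,000 Ft → base 71,000 Ft
  71,000 Ft × 10% = 7,100 Ft

Regular tax:
  113,000 Ft × 11% = 12,430 Ft
  37,300 Ft × 19% = 7,087 Ft
  → 19,517 Ft

7,100 Ft ≤ 19,517 Ft, so no add-on is due.

0 Ft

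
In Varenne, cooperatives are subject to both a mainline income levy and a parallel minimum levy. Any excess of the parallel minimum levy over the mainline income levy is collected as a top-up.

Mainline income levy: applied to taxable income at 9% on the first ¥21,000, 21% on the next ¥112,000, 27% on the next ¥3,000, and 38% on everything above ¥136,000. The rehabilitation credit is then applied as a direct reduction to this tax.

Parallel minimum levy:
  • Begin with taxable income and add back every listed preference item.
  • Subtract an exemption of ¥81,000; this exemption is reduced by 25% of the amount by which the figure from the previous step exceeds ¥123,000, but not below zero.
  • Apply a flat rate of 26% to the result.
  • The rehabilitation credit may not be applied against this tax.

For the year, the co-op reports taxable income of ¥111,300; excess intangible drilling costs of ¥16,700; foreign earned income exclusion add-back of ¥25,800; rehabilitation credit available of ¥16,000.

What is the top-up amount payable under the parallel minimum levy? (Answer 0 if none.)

¥16,077

Mainline income levy:
  ¥21,000 × 9% = ¥1,890
  ¥90,300 × 21% = ¥18,963
  → ¥20,853
  Less rehabilitation credit ¥16,000 → ¥4,853

Parallel minimum levy:
  Adjusted income: ¥111,300 + ¥16,700 + ¥25,800 = ¥153,800
  Exemption: ¥81,000 − 25% × (¥153,800 − ¥123,000) = ¥81,000 − ¥7,700 = ¥73,300
  Base: ¥153,800 − ¥73,300 = ¥80,500
  ¥80,500 × 26% = ¥20,930

Excess of parallel minimum levy over mainline income levy: ¥20,930 − ¥4,853 = ¥16,077.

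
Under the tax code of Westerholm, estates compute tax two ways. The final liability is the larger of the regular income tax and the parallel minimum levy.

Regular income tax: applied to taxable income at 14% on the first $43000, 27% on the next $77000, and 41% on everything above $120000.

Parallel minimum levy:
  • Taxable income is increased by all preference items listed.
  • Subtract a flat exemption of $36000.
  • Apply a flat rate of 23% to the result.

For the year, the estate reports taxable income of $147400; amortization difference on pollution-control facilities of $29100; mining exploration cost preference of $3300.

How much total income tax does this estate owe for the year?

Regular income tax:
  $43000 × 14% = $6020
  $77000 × 27% = $20790
  $27400 × 41% = $11234
  → $38044

Parallel minimum levy:
  Adjusted income: $147400 + $29100 + $3300 = $179800
  Less exemption $36000 → base $143800
  $143800 × 23% = $33074

$38044 > $33074, so the regular income tax governs.

$38044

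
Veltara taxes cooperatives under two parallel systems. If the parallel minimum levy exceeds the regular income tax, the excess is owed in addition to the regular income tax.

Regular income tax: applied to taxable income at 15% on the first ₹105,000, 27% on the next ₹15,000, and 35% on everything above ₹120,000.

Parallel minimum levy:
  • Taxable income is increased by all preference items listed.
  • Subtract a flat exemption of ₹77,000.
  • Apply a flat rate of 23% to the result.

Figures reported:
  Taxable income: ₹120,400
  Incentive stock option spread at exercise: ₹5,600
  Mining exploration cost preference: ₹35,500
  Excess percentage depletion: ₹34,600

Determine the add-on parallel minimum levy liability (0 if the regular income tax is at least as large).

Parallel minimum levy:
  Adjusted income: ₹120,400 + ₹5,600 + ₹35,500 + ₹34,600 = ₹196,100
  Less exemption ₹77,000 → base ₹119,100
  ₹119,100 × 23% = ₹27,393

Regular income tax:
  ₹105,000 × 15% = ₹15,750
  ₹15,000 × 27% = ₹4,050
  ₹400 × 35% = ₹140
  → ₹19,940

Excess of parallel minimum levy over regular income tax: ₹27,393 − ₹19,940 = ₹7,453.

₹7,453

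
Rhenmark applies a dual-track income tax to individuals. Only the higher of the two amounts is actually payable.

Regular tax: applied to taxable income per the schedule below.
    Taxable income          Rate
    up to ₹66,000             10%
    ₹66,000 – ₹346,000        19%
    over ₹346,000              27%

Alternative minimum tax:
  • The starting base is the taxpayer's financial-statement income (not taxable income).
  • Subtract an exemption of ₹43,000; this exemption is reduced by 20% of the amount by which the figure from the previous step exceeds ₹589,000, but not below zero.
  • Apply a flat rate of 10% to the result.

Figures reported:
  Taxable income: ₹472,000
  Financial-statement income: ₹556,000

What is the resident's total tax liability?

Alternative minimum tax:
  Base (financial-statement income): ₹556,000
  Exemption: ₹556,000 ≤ ₹589,000, so full ₹43,000 applies
  Base: ₹556,000 − ₹43,000 = ₹513,000
  ₹513,000 × 10% = ₹51,300

Regular tax:
  ₹66,000 × 10% = ₹6,600
  ₹280,000 × 19% = ₹53,200
  ₹126,000 × 27% = ₹34,020
  → ₹93,820

₹93,820 > ₹51,300, so the regular tax governs.

₹93,820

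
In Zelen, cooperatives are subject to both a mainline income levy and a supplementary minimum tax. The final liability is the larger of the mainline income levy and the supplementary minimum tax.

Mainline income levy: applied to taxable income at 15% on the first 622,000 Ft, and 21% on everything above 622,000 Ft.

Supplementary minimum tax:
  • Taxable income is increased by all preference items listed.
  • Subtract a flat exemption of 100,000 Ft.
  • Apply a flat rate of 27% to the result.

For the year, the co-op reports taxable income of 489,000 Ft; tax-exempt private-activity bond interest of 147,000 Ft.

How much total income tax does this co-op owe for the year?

144,720 Ft

Supplementary minimum tax:
  Adjusted income: 489,000 Ft + 147,000 Ft = 636,000 Ft
  Less exemption 100,000 Ft → base 536,000 Ft
  536,000 Ft × 27% = 144,720 Ft

Mainline income levy:
  489,000 Ft × 15% = 73,350 Ft

144,720 Ft > 73,350 Ft, so the supplementary minimum tax is the binding amount.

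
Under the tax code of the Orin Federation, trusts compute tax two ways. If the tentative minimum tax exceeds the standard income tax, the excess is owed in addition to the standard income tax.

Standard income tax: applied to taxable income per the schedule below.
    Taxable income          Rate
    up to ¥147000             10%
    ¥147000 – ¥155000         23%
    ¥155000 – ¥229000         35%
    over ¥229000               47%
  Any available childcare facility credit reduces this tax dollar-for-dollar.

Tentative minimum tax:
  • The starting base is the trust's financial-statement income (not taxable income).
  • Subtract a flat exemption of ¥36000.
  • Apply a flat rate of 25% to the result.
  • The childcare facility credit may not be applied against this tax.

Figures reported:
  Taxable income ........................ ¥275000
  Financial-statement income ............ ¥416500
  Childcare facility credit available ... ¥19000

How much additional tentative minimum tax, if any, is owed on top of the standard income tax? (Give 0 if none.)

¥50065

Standard income tax:
  ¥147000 × 10% = ¥14700
  ¥8000 × 23% = ¥1840
  ¥74000 × 35% = ¥25900
  ¥46000 × 47% = ¥21620
  → ¥64060
  Less childcare facility credit ¥19000 → ¥45060

Tentative minimum tax:
  Base (financial-statement income): ¥416500
  Less exemption ¥36000 → base ¥380500
  ¥380500 × 25% = ¥95125

Excess of tentative minimum tax over standard income tax: ¥95125 − ¥45060 = ¥50065.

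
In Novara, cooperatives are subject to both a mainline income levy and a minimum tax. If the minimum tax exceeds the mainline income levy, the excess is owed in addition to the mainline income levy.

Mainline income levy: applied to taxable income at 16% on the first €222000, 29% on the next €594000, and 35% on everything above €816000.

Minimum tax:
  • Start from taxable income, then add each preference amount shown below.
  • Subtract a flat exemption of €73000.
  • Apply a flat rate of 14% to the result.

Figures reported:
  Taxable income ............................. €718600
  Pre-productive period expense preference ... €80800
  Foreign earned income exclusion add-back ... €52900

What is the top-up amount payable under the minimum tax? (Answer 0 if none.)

€0

Mainline income levy:
  €222000 × 16% = €35520
  €496600 × 29% = €144014
  → €179534

Minimum tax:
  Adjusted income: €718600 + €80800 + €52900 = €852300
  Less exemption €73000 → base €779300
  €779300 × 14% = €109102

€109102 ≤ €179534, so no add-on is due.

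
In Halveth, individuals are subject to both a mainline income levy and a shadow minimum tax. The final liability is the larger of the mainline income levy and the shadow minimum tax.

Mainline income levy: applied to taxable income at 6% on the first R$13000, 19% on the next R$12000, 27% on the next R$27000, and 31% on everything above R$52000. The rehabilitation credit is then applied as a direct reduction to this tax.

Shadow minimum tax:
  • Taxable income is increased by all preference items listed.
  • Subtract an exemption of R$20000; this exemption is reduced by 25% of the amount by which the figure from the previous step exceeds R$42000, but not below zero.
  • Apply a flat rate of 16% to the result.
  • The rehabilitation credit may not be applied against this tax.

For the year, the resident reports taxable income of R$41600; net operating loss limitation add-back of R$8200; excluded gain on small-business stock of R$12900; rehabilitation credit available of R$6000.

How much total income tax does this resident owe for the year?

Mainline income levy:
  R$13000 × 6% = R$780
  R$12000 × 19% = R$2280
  R$16600 × 27% = R$4482
  → R$7542
  Less rehabilitation credit R$6000 → R$1542

Shadow minimum tax:
  Adjusted income: R$41600 + R$8200 + R$12900 = R$62700
  Exemption: R$20000 − 25% × (R$62700 − R$42000) = R$20000 − R$5175 = R$14825
  Base: R$62700 − R$14825 = R$47875
  R$47875 × 16% = R$7660

R$7660 > R$1542, so the shadow minimum tax is the binding amount.

R$7660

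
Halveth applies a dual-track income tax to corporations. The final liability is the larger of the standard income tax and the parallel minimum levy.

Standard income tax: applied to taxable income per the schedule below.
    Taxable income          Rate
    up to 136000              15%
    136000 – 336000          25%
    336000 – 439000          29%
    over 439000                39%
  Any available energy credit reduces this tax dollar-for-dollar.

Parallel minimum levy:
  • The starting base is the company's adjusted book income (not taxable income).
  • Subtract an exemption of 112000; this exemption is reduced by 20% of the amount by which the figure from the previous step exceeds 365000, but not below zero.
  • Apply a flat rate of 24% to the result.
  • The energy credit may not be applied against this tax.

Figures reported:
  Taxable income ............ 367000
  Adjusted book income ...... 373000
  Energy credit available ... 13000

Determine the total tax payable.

Standard income tax:
  136000 × 15% = 20400
  200000 × 25% = 50000
  31000 × 29% = 8990
  → 79390
  Less energy credit 13000 → 66390

Parallel minimum levy:
  Base (adjusted book income): 373000
  Exemption: 112000 − 20% × (373000 − 365000) = 112000 − 1600 = 110400
  Base: 373000 − 110400 = 262600
  262600 × 24% = 63024

66390 > 63024, so the standard income tax governs.

66390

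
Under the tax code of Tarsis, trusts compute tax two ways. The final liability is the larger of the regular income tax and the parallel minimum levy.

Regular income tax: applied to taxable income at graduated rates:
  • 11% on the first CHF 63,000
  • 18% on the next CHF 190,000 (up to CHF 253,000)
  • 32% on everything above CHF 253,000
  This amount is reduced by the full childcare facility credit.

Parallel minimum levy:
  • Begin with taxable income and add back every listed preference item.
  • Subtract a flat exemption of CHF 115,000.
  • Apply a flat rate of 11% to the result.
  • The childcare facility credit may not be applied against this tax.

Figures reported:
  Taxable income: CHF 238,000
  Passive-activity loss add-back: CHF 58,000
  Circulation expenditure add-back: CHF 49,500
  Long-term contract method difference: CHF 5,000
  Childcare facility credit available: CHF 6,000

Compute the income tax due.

CHF 32,430

Regular income tax:
  CHF 63,000 × 11% = CHF 6,930
  CHF 175,000 × 18% = CHF 31,500
  → CHF 38,430
  Less childcare facility credit CHF 6,000 → CHF 32,430

Parallel minimum levy:
  Adjusted income: CHF 238,000 + CHF 58,000 + CHF 49,500 + CHF 5,000 = CHF 350,500
  Less exemption CHF 115,000 → base CHF 235,500
  CHF 235,500 × 11% = CHF 25,905

CHF 32,430 > CHF 25,905, so the regular income tax governs.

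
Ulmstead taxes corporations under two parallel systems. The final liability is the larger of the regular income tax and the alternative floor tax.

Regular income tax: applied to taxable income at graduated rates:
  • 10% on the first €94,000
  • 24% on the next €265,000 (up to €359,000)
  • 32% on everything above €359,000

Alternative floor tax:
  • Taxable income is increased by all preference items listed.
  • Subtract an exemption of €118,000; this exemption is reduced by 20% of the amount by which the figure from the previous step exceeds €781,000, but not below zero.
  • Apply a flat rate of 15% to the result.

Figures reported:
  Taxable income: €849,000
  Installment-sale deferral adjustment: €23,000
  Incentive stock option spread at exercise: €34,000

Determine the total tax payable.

€229,800

Regular income tax:
  €94,000 × 10% = €9,400
  €265,000 × 24% = €63,600
  €490,000 × 32% = €156,800
  → €229,800

Alternative floor tax:
  Adjusted income: €849,000 + €23,000 + €34,000 = €906,000
  Exemption: €118,000 − 20% × (€906,000 − €781,000) = €118,000 − €25,000 = €93,000
  Base: €906,000 − €93,000 = €813,000
  €813,000 × 15% = €121,950

€229,800 > €121,950, so the regular income tax governs.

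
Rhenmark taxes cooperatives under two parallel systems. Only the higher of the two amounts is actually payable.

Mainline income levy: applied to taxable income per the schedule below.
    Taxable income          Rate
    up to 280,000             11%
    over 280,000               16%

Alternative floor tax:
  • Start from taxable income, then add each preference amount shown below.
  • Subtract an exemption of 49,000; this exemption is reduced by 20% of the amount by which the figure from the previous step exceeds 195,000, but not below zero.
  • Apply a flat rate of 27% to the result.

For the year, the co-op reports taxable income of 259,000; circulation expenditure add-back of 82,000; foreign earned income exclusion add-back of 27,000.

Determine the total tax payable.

Mainline income levy:
  259,000 × 11% = 28,490

Alternative floor tax:
  Adjusted income: 259,000 + 82,000 + 27,000 = 368,000
  Exemption: 49,000 − 20% × (368,000 − 195,000) = 49,000 − 34,600 = 14,400
  Base: 368,000 − 14,400 = 353,600
  353,600 × 27% = 95,472

95,472 > 28,490, so the alternative floor tax is the binding amount.

95,472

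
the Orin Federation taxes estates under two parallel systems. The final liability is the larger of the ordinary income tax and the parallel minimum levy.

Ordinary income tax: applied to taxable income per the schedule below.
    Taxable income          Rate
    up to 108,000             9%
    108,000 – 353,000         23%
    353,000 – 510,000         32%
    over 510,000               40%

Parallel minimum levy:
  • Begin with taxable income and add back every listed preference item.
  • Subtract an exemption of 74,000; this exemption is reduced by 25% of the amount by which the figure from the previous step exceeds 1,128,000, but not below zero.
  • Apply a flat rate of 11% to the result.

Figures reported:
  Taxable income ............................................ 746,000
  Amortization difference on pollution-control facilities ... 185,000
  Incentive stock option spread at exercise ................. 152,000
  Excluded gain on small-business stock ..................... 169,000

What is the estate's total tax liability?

210,710

Parallel minimum levy:
  Adjusted income: 746,000 + 185,000 + 152,000 + 169,000 = 1,252,000
  Exemption: 74,000 − 25% × (1,252,000 − 1,128,000) = 74,000 − 31,000 = 43,000
  Base: 1,252,000 − 43,000 = 1,209,000
  1,209,000 × 11% = 132,990

Ordinary income tax:
  108,000 × 9% = 9,720
  245,000 × 23% = 56,350
  157,000 × 32% = 50,240
  236,000 × 40% = 94,400
  → 210,710

210,710 > 132,990, so the ordinary income tax governs.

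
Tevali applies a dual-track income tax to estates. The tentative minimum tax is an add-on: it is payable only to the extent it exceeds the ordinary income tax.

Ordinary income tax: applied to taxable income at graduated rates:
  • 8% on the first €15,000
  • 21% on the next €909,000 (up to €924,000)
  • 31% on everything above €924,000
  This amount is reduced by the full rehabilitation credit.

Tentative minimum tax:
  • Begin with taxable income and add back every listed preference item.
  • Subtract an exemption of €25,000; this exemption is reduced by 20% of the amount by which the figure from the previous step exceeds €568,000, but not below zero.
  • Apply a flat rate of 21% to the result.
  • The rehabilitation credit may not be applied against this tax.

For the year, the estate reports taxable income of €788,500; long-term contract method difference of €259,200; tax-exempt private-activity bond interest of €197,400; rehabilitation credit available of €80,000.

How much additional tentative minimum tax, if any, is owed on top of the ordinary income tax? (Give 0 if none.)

€177,836

Ordinary income tax:
  €15,000 × 8% = €1,200
  €773,500 × 21% = €162,435
  → €163,635
  Less rehabilitation credit €80,000 → €83,635

Tentative minimum tax:
  Adjusted income: €788,500 + €259,200 + €197,400 = €1,245,100
  Exemption: 20% × (€1,245,100 − €568,000) = €135,420 ≥ €25,000, so the exemption is fully phased out
  Base: €1,245,100 − €0 = €1,245,100
  €1,245,100 × 21% = €261,471

Excess of tentative minimum tax over ordinary income tax: €261,471 − €83,635 = €177,836.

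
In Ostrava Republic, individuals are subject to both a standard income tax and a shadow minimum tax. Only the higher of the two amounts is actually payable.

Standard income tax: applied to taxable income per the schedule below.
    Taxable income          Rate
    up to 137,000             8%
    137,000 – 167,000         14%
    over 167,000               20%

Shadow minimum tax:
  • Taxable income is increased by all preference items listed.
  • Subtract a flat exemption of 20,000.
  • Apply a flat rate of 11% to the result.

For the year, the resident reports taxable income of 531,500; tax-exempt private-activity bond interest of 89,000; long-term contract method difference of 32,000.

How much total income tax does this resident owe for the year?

Standard income tax:
  137,000 × 8% = 10,960
  30,000 × 14% = 4,200
  364,500 × 20% = 72,900
  → 88,060

Shadow minimum tax:
  Adjusted income: 531,500 + 89,000 + 32,000 = 652,500
  Less exemption 20,000 → base 632,500
  632,500 × 11% = 69,575

88,060 > 69,575, so the standard income tax governs.

88,060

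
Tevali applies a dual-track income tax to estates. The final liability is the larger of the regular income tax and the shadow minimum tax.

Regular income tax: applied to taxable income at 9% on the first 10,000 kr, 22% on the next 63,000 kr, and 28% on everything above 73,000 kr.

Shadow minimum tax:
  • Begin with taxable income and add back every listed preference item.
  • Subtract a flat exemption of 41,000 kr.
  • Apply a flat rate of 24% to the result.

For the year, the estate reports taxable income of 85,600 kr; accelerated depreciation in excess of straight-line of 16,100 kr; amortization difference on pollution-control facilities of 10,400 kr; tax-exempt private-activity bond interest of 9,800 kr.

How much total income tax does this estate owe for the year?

19,416 kr

Shadow minimum tax:
  Adjusted income: 85,600 kr + 16,100 kr + 10,400 kr + 9,800 kr = 121,900 kr
  Less exemption 41,000 kr → base 80,900 kr
  80,900 kr × 24% = 19,416 kr

Regular income tax:
  10,000 kr × 9% = 900 kr
  63,000 kr × 22% = 13,860 kr
  12,600 kr × 28% = 3,528 kr
  → 18,288 kr

19,416 kr > 18,288 kr, so the shadow minimum tax is the binding amount.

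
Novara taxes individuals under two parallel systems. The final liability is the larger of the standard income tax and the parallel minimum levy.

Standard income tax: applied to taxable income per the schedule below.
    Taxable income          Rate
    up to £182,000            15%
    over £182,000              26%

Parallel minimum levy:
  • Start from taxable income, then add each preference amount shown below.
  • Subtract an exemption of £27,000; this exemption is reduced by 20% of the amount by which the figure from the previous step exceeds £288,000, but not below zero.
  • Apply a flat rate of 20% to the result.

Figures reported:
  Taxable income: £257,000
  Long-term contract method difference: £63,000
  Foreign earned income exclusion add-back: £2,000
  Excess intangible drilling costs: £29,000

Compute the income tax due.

Parallel minimum levy:
  Adjusted income: £257,000 + £63,000 + £2,000 + £29,000 = £351,000
  Exemption: £27,000 − 20% × (£351,000 − £288,000) = £27,000 − £12,600 = £14,400
  Base: £351,000 − £14,400 = £336,600
  £336,600 × 20% = £67,320

Standard income tax:
  £182,000 × 15% = £27,300
  £75,000 × 26% = £19,500
  → £46,800

£67,320 > £46,800, so the parallel minimum levy is the binding amount.

£67,320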